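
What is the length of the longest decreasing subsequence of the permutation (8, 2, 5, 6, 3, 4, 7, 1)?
4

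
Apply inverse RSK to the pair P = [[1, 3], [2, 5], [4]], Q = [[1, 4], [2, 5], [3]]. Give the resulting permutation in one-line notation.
Reverse the RSK construction: for i from n down to 1, find the cell of Q containing i, remove the entry at that cell from P, and reverse-bump it up through P; the value ejected from row 1 is w(i).

Step i=5: Q has 5 at row 2, column 2; remove 5 from row 2 of P and reverse-bump: 5 enters row 1 and ejects 3. So w(5) = 3. P is now [[1, 5], [2], [4]].
Step i=4: Q has 4 at row 1, column 2; remove that cell from P, ejecting 5. So w(4) = 5. P is now [[1], [2], [4]].
Step i=3: Q has 3 at row 3, column 1; remove 4 from row 3 of P and reverse-bump: 4 enters row 2 and ejects 2; 2 enters row 1 and ejects 1. So w(3) = 1. P is now [[2], [4]].
Step i=2: Q has 2 at row 2, column 1; remove 4 from row 2 of P and reverse-bump: 4 enters row 1 and ejects 2. So w(2) = 2. P is now [[4]].
Step i=1: Q has 1 at row 1, column 1; remove that cell from P, ejecting 4. So w(1) = 4. P is now [].

So w = 4 2 1 5 3.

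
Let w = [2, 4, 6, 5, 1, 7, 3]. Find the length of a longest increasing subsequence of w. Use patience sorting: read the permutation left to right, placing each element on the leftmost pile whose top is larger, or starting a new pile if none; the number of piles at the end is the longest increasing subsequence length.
2: new pile. tops = [2]
4: new pile. tops = [2, 4]
6: new pile. tops = [2, 4, 6]
5: onto pile 3 (replacing 6). tops = [2, 4, 5]
1: onto pile 1 (replacing 2). tops = [1, 4, 5]
7: new pile. tops = [1, 4, 5, 7]
3: onto pile 2 (replacing 4). tops = [1, 3, 5, 7]

4 piles, so the longest increasing subsequence has length 4.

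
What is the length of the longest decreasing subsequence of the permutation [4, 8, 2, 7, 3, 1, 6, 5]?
4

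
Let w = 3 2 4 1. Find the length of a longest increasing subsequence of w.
2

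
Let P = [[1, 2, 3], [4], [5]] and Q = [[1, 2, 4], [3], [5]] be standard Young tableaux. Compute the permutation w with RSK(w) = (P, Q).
1 5 2 4 3

Reverse RSK: for i = n, n-1, ..., 1, locate i in Q, remove the corresponding corner cell from P, and reverse-bump its entry up through P; the value ejected from row 1 is w(i).

So w = 1 5 2 4 3.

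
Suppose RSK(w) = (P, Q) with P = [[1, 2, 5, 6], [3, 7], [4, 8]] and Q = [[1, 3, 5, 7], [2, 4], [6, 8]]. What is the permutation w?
Reverse the RSK construction: for i from n down to 1, find the cell of Q containing i, remove the entry at that cell from P, and reverse-bump it up through P; the value ejected from row 1 is w(i).

Step i=8: Q has 8 at row 3, column 2; remove 8 from row 3 of P and reverse-bump: 8 enters row 2 and ejects 7; 7 enters row 1 and ejects 6. So w(8) = 6. P is now [[1, 2, 5, 7], [3, 8], [4]].
Step i=7: Q has 7 at row 1, column 4; remove that cell from P, ejecting 7. So w(7) = 7. P is now [[1, 2, 5], [3, 8], [4]].
Step i=6: Q has 6 at row 3, column 1; remove 4 from row 3 of P and reverse-bump: 4 enters row 2 and ejects 3; 3 enters row 1 and ejects 2. So w(6) = 2. P is now [[1, 3, 5], [4, 8]].
Step i=5: Q has 5 at row 1, column 3; remove that cell from P, ejecting 5. So w(5) = 5. P is now [[1, 3], [4, 8]].
Step i=4: Q has 4 at row 2, column 2; remove 8 from row 2 of P and reverse-bump: 8 enters row 1 and ejects 3. So w(4) = 3. P is now [[1, 8], [4]].
Step i=3: Q has 3 at row 1, column 2; remove that cell from P, ejecting 8. So w(3) = 8. P is now [[1], [4]].
Step i=2: Q has 2 at row 2, column 1; remove 4 from row 2 of P and reverse-bump: 4 enters row 1 and ejects 1. So w(2) = 1. P is now [[4]].
Step i=1: Q has 1 at row 1, column 1; remove that cell from P, ejecting 4. So w(1) = 4. P is now [].

So w = 4 1 8 3 5 2 7 6.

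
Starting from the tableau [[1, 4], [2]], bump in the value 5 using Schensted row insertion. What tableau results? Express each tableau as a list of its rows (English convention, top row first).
5 is larger than every entry of row 1, so it is appended to row 1. The new tableau is [[1, 4, 5], [2]].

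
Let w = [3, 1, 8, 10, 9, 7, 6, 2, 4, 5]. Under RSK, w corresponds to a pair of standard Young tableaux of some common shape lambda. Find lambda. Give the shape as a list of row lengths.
[4, 3, 1, 1, 1]

Row-insert each entry into an empty tableau.

After inserting 3: P = [[3]].
After inserting 1: P = [[1], [3]].
After inserting 8: P = [[1, 8], [3]].
After inserting 10: P = [[1, 8, 10], [3]].
After inserting 9: P = [[1, 8, 9], [3, 10]].
After inserting 7: P = [[1, 7, 9], [3, 8], [10]].
After inserting 6: P = [[1, 6, 9], [3, 7], [8], [10]].
After inserting 2: P = [[1, 2, 9], [3, 6], [7], [8], [10]].
After inserting 4: P = [[1, 2, 4], [3, 6, 9], [7], [8], [10]].
After inserting 5: P = [[1, 2, 4, 5], [3, 6, 9], [7], [8], [10]].

The final insertion tableau P = [[1, 2, 4, 5], [3, 6, 9], [7], [8], [10]] has shape [4, 3, 1, 1, 1].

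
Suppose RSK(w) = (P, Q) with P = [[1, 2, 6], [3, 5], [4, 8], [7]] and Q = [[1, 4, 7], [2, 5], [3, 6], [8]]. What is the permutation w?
Reverse the RSK construction: for i from n down to 1, find the cell of Q containing i, remove the entry at that cell from P, and reverse-bump it up through P; the value ejected from row 1 is w(i).

Step i=8: Q has 8 at row 4, column 1; remove 7 from row 4 of P and reverse-bump: 7 enters row 3 and ejects 4; 4 enters row 2 and ejects 3; 3 enters row 1 and ejects 2. So w(8) = 2. P is now [[1, 3, 6], [4, 5], [7, 8]].
Step i=7: Q has 7 at row 1, column 3; remove that cell from P, ejecting 6. So w(7) = 6. P is now [[1, 3], [4, 5], [7, 8]].
Step i=6: Q has 6 at row 3, column 2; remove 8 from row 3 of P and reverse-bump: 8 enters row 2 and ejects 5; 5 enters row 1 and ejects 3. So w(6) = 3. P is now [[1, 5], [4, 8], [7]].
Step i=5: Q has 5 at row 2, column 2; remove 8 from row 2 of P and reverse-bump: 8 enters row 1 and ejects 5. So w(5) = 5. P is now [[1, 8], [4], [7]].
Step i=4: Q has 4 at row 1, column 2; remove that cell from P, ejecting 8. So w(4) = 8. P is now [[1], [4], [7]].
Step i=3: Q has 3 at row 3, column 1; remove 7 from row 3 of P and reverse-bump: 7 enters row 2 and ejects 4; 4 enters row 1 and ejects 1. So w(3) = 1. P is now [[4], [7]].
Step i=2: Q has 2 at row 2, column 1; remove 7 from row 2 of P and reverse-bump: 7 enters row 1 and ejects 4. So w(2) = 4. P is now [[7]].
Step i=1: Q has 1 at row 1, column 1; remove that cell from P, ejecting 7. So w(1) = 7. P is now [].

So w = 7 4 1 8 5 3 6 2.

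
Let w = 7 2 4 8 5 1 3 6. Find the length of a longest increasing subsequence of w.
4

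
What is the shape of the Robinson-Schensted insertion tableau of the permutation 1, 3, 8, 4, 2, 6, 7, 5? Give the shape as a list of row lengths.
Row-insert each entry into an empty tableau.

After inserting 1: P = [[1]].
After inserting 3: P = [[1, 3]].
After inserting 8: P = [[1, 3, 8]].
After inserting 4: P = [[1, 3, 4], [8]].
After inserting 2: P = [[1, 2, 4], [3], [8]].
After inserting 6: P = [[1, 2, 4, 6], [3], [8]].
After inserting 7: P = [[1, 2, 4, 6, 7], [3], [8]].
After inserting 5: P = [[1, 2, 4, 5, 7], [3, 6], [8]].

The final insertion tableau P = [[1, 2, 4, 5, 7], [3, 6], [8]] has shape [5, 2, 1].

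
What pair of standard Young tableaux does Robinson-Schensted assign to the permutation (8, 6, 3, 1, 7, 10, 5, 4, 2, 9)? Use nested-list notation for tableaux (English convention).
Insert each entry of the permutation into P by Schensted row insertion, recording in Q the position of each new cell.

Insert 8: appended to row 1. P = [[8]].
Insert 6: 6 bumps 8 from row 1; 8 starts row 2. P = [[6], [8]].
Insert 3: 3 bumps 6 from row 1; 6 bumps 8 from row 2; 8 starts row 3. P = [[3], [6], [8]].
Insert 1: 1 bumps 3 from row 1; 3 bumps 6 from row 2; 6 bumps 8 from row 3; 8 starts row 4. P = [[1], [3], [6], [8]].
Insert 7: appended to row 1. P = [[1, 7], [3], [6], [8]].
Insert 10: appended to row 1. P = [[1, 7, 10], [3], [6], [8]].
Insert 5: 5 bumps 7 from row 1; 7 appends to row 2. P = [[1, 5, 10], [3, 7], [6], [8]].
Insert 4: 4 bumps 5 from row 1; 5 bumps 7 from row 2; 7 appends to row 3. P = [[1, 4, 10], [3, 5], [6, 7], [8]].
Insert 2: 2 bumps 4 from row 1; 4 bumps 5 from row 2; 5 bumps 6 from row 3; 6 bumps 8 from row 4; 8 starts row 5. P = [[1, 2, 10], [3, 4], [5, 7], [6], [8]].
Insert 9: 9 bumps 10 from row 1; 10 appends to row 2. P = [[1, 2, 9], [3, 4, 10], [5, 7], [6], [8]].

So P = [[1, 2, 9], [3, 4, 10], [5, 7], [6], [8]], Q = [[1, 5, 6], [2, 7, 10], [3, 8], [4], [9]].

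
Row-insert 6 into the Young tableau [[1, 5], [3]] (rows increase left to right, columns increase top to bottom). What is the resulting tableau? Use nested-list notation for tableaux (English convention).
6 is larger than every entry of row 1, so it is appended to row 1. The new tableau is [[1, 5, 6], [3]].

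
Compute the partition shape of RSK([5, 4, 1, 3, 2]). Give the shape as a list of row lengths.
Row-insert each entry into an empty tableau.

After inserting 5: P = [[5]].
After inserting 4: P = [[4], [5]].
After inserting 1: P = [[1], [4], [5]].
After inserting 3: P = [[1, 3], [4], [5]].
After inserting 2: P = [[1, 2], [3], [4], [5]].

The final insertion tableau P = [[1, 2], [3], [4], [5]] has shape [2, 1, 1, 1].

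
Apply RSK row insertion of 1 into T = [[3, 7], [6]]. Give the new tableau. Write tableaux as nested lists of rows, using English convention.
In row 1, 1 replaces 3 (the leftmost entry greater than 1); 3 is bumped to row 2. In row 2, 3 replaces 6 (the leftmost entry greater than 3); 6 is bumped to row 3. 6 starts a new row 3. The new tableau is [[1, 7], [3], [6]].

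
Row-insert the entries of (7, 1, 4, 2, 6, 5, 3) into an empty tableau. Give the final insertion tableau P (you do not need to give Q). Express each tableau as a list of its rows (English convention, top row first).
Insert 7: appended to row 1. P = [[7]].
Insert 1: 1 bumps 7 from row 1; 7 starts row 2. P = [[1], [7]].
Insert 4: appended to row 1. P = [[1, 4], [7]].
Insert 2: 2 bumps 4 from row 1; 4 bumps 7 from row 2; 7 starts row 3. P = [[1, 2], [4], [7]].
Insert 6: appended to row 1. P = [[1, 2, 6], [4], [7]].
Insert 5: 5 bumps 6 from row 1; 6 appends to row 2. P = [[1, 2, 5], [4, 6], [7]].
Insert 3: 3 bumps 5 from row 1; 5 bumps 6 from row 2; 6 bumps 7 from row 3; 7 starts row 4. P = [[1, 2, 3], [4, 5], [6], [7]].

So P = [[1, 2, 3], [4, 5], [6], [7]].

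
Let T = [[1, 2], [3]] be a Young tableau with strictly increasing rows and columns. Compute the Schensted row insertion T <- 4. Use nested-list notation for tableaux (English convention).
[[1, 2, 4], [3]]

4 is larger than every entry of row 1, so it is appended to row 1. The new tableau is [[1, 2, 4], [3]].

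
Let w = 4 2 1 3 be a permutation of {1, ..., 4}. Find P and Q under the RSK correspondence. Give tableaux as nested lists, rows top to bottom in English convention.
Insert each entry of the permutation into P by Schensted row insertion, recording in Q the position of each new cell.

Insert 4: appended to row 1. P = [[4]].
Insert 2: 2 bumps 4 from row 1; 4 starts row 2. P = [[2], [4]].
Insert 1: 1 bumps 2 from row 1; 2 bumps 4 from row 2; 4 starts row 3. P = [[1], [2], [4]].
Insert 3: appended to row 1. P = [[1, 3], [2], [4]].

So P = [[1, 3], [2], [4]], Q = [[1, 4], [2], [3]].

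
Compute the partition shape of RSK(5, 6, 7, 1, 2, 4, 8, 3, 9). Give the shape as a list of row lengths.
Row-insert each entry into an empty tableau.

After inserting 5: P = [[5]].
After inserting 6: P = [[5, 6]].
After inserting 7: P = [[5, 6, 7]].
After inserting 1: P = [[1, 6, 7], [5]].
After inserting 2: P = [[1, 2, 7], [5, 6]].
After inserting 4: P = [[1, 2, 4], [5, 6, 7]].
After inserting 8: P = [[1, 2, 4, 8], [5, 6, 7]].
After inserting 3: P = [[1, 2, 3, 8], [4, 6, 7], [5]].
After inserting 9: P = [[1, 2, 3, 8, 9], [4, 6, 7], [5]].

The final insertion tableau P = [[1, 2, 3, 8, 9], [4, 6, 7], [5]] has shape [5, 3, 1].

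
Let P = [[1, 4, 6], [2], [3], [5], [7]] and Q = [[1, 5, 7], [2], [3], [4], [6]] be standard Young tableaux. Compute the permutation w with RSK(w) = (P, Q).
Reverse RSK: for i = n, n-1, ..., 1, locate i in Q, remove the corresponding corner cell from P, and reverse-bump its entry up through P; the value ejected from row 1 is w(i).

So w = 7 5 3 2 4 1 6.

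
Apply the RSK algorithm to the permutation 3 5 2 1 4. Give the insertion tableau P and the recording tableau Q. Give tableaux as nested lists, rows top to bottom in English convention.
P = [[1, 4], [2, 5], [3]], Q = [[1, 2], [3, 5], [4]]

Insert each entry of the permutation into P by Schensted row insertion, recording in Q the position of each new cell.

Insert 3: appended to row 1. P = [[3]].
Insert 5: appended to row 1. P = [[3, 5]].
Insert 2: 2 bumps 3 from row 1; 3 starts row 2. P = [[2, 5], [3]].
Insert 1: 1 bumps 2 from row 1; 2 bumps 3 from row 2; 3 starts row 3. P = [[1, 5], [2], [3]].
Insert 4: 4 bumps 5 from row 1; 5 appends to row 2. P = [[1, 4], [2, 5], [3]].

So P = [[1, 4], [2, 5], [3]], Q = [[1, 2], [3, 5], [4]].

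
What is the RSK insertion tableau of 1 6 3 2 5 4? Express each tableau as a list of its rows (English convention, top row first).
After inserting 1: P = [[1]].
After inserting 6: P = [[1, 6]].
After inserting 3: P = [[1, 3], [6]].
After inserting 2: P = [[1, 2], [3], [6]].
After inserting 5: P = [[1, 2, 5], [3], [6]].
After inserting 4: P = [[1, 2, 4], [3, 5], [6]].

So P = [[1, 2, 4], [3, 5], [6]].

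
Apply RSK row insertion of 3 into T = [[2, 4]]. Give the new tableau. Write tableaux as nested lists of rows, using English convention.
[[2, 3], [4]]

In row 1, 3 replaces 4 (the leftmost entry greater than 3); 4 is bumped to row 2. 4 starts a new row 2. The new tableau is [[2, 3], [4]].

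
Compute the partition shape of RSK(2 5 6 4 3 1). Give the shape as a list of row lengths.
RSK row insertion gives P = [[1, 3, 6], [2], [4], [5]], which has shape [3, 1, 1, 1].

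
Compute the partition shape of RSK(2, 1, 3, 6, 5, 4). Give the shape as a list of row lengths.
Row-insert each entry into an empty tableau.

After inserting 2: P = [[2]].
After inserting 1: P = [[1], [2]].
After inserting 3: P = [[1, 3], [2]].
After inserting 6: P = [[1, 3, 6], [2]].
After inserting 5: P = [[1, 3, 5], [2, 6]].
After inserting 4: P = [[1, 3, 4], [2, 5], [6]].

The final insertion tableau P = [[1, 3, 4], [2, 5], [6]] has shape [3, 2, 1].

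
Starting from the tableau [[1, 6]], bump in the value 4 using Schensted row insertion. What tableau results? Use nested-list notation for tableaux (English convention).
In row 1, 4 replaces 6 (the leftmost entry greater than 4); 6 is bumped to row 2. 6 starts a new row 2. The new tableau is [[1, 4], [6]].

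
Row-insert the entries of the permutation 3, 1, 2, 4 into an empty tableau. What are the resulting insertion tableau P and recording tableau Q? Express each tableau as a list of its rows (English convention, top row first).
P = [[1, 2, 4], [3]], Q = [[1, 3, 4], [2]]

Insert each entry of the permutation into P by Schensted row insertion, recording in Q the position of each new cell.

Insert 3: appended to row 1. P = [[3]].
Insert 1: 1 bumps 3 from row 1; 3 starts row 2. P = [[1], [3]].
Insert 2: appended to row 1. P = [[1, 2], [3]].
Insert 4: appended to row 1. P = [[1, 2, 4], [3]].

So P = [[1, 2, 4], [3]], Q = [[1, 3, 4], [2]].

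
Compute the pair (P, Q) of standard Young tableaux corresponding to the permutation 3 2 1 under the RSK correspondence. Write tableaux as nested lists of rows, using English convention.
Insert each entry of the permutation into P by Schensted row insertion, recording in Q the position of each new cell.

After inserting 3: P = [[3]].
After inserting 2: P = [[2], [3]].
After inserting 1: P = [[1], [2], [3]].

So P = [[1], [2], [3]], Q = [[1], [2], [3]].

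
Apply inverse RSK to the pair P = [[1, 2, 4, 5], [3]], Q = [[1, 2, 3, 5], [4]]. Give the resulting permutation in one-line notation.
1 3 4 2 5

Reverse RSK: for i = n, n-1, ..., 1, locate i in Q, remove the corresponding corner cell from P, and reverse-bump its entry up through P; the value ejected from row 1 is w(i).

So w = 1 3 4 2 5.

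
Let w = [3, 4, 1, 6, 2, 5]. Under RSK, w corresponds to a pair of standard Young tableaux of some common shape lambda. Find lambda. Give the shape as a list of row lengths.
Row-insert each entry into an empty tableau.

After inserting 3: P = [[3]].
After inserting 4: P = [[3, 4]].
After inserting 1: P = [[1, 4], [3]].
After inserting 6: P = [[1, 4, 6], [3]].
After inserting 2: P = [[1, 2, 6], [3, 4]].
After inserting 5: P = [[1, 2, 5], [3, 4, 6]].

The final insertion tableau P = [[1, 2, 5], [3, 4, 6]] has shape [3, 3].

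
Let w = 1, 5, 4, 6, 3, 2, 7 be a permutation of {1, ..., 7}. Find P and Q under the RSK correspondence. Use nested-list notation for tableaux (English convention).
Insert each entry of the permutation into P by Schensted row insertion, recording in Q the position of each new cell.

Insert 1: appended to row 1. P = [[1]], Q = [[1]].
Insert 5: appended to row 1. P = [[1, 5]], Q = [[1, 2]].
Insert 4: 4 bumps 5 from row 1; 5 starts row 2. P = [[1, 4], [5]], Q = [[1, 2], [3]].
Insert 6: appended to row 1. P = [[1, 4, 6], [5]], Q = [[1, 2, 4], [3]].
Insert 3: 3 bumps 4 from row 1; 4 bumps 5 from row 2; 5 starts row 3. P = [[1, 3, 6], [4], [5]], Q = [[1, 2, 4], [3], [5]].
Insert 2: 2 bumps 3 from row 1; 3 bumps 4 from row 2; 4 bumps 5 from row 3; 5 starts row 4. P = [[1, 2, 6], [3], [4], [5]], Q = [[1, 2, 4], [3], [5], [6]].
Insert 7: appended to row 1. P = [[1, 2, 6, 7], [3], [4], [5]], Q = [[1, 2, 4, 7], [3], [5], [6]].

So P = [[1, 2, 6, 7], [3], [4], [5]], Q = [[1, 2, 4, 7], [3], [5], [6]].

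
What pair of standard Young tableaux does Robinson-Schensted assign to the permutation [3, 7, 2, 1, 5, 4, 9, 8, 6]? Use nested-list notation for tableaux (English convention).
P = [[1, 4, 6], [2, 5, 8], [3, 7, 9]], Q = [[1, 2, 7], [3, 5, 8], [4, 6, 9]]

Insert each entry of the permutation into P by Schensted row insertion, recording in Q the position of each new cell.

Insert 3: appended to row 1. P = [[3]].
Insert 7: appended to row 1. P = [[3, 7]].
Insert 2: 2 bumps 3 from row 1; 3 starts row 2. P = [[2, 7], [3]].
Insert 1: 1 bumps 2 from row 1; 2 bumps 3 from row 2; 3 starts row 3. P = [[1, 7], [2], [3]].
Insert 5: 5 bumps 7 from row 1; 7 appends to row 2. P = [[1, 5], [2, 7], [3]].
Insert 4: 4 bumps 5 from row 1; 5 bumps 7 from row 2; 7 appends to row 3. P = [[1, 4], [2, 5], [3, 7]].
Insert 9: appended to row 1. P = [[1, 4, 9], [2, 5], [3, 7]].
Insert 8: 8 bumps 9 from row 1; 9 appends to row 2. P = [[1, 4, 8], [2, 5, 9], [3, 7]].
Insert 6: 6 bumps 8 from row 1; 8 bumps 9 from row 2; 9 appends to row 3. P = [[1, 4, 6], [2, 5, 8], [3, 7, 9]].

So P = [[1, 4, 6], [2, 5, 8], [3, 7, 9]], Q = [[1, 2, 7], [3, 5, 8], [4, 6, 9]].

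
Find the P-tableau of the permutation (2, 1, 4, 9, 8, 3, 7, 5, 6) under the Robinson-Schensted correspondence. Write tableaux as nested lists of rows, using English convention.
P = [[1, 3, 5, 6], [2, 4, 7], [8], [9]]

Insert 2: appended to row 1. P = [[2]].
Insert 1: 1 bumps 2 from row 1; 2 starts row 2. P = [[1], [2]].
Insert 4: appended to row 1. P = [[1, 4], [2]].
Insert 9: appended to row 1. P = [[1, 4, 9], [2]].
Insert 8: 8 bumps 9 from row 1; 9 appends to row 2. P = [[1, 4, 8], [2, 9]].
Insert 3: 3 bumps 4 from row 1; 4 bumps 9 from row 2; 9 starts row 3. P = [[1, 3, 8], [2, 4], [9]].
Insert 7: 7 bumps 8 from row 1; 8 appends to row 2. P = [[1, 3, 7], [2, 4, 8], [9]].
Insert 5: 5 bumps 7 from row 1; 7 bumps 8 from row 2; 8 bumps 9 from row 3; 9 starts row 4. P = [[1, 3, 5], [2, 4, 7], [8], [9]].
Insert 6: appended to row 1. P = [[1, 3, 5, 6], [2, 4, 7], [8], [9]].

So P = [[1, 3, 5, 6], [2, 4, 7], [8], [9]].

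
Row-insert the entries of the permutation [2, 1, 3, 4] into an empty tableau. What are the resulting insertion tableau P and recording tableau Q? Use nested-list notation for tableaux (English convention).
Insert each entry of the permutation into P by Schensted row insertion, recording in Q the position of each new cell.

Insert 2: appended to row 1. P = [[2]].
Insert 1: 1 bumps 2 from row 1; 2 starts row 2. P = [[1], [2]].
Insert 3: appended to row 1. P = [[1, 3], [2]].
Insert 4: appended to row 1. P = [[1, 3, 4], [2]].

So P = [[1, 3, 4], [2]], Q = [[1, 3, 4], [2]].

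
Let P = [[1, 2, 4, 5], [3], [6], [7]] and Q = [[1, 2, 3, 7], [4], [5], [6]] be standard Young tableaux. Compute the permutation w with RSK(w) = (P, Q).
1 3 7 6 4 2 5

Reverse RSK: for i = n, n-1, ..., 1, locate i in Q, remove the corresponding corner cell from P, and reverse-bump its entry up through P; the value ejected from row 1 is w(i).

So w = 1 3 7 6 4 2 5.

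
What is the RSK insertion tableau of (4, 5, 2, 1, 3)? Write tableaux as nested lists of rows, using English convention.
P = [[1, 3], [2, 5], [4]]

Insert 4: appended to row 1. P = [[4]].
Insert 5: appended to row 1. P = [[4, 5]].
Insert 2: 2 bumps 4 from row 1; 4 starts row 2. P = [[2, 5], [4]].
Insert 1: 1 bumps 2 from row 1; 2 bumps 4 from row 2; 4 starts row 3. P = [[1, 5], [2], [4]].
Insert 3: 3 bumps 5 from row 1; 5 appends to row 2. P = [[1, 3], [2, 5], [4]].

So P = [[1, 3], [2, 5], [4]].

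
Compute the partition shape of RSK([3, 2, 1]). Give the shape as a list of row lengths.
Row-insert each entry into an empty tableau.

After inserting 3: P = [[3]].
After inserting 2: P = [[2], [3]].
After inserting 1: P = [[1], [2], [3]].

The final insertion tableau P = [[1], [2], [3]] has shape [1, 1, 1].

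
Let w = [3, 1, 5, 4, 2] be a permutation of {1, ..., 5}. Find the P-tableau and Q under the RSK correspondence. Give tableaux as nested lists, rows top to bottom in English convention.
P = [[1, 2], [3, 4], [5]], Q = [[1, 3], [2, 4], [5]]

Insert each entry of the permutation into P by Schensted row insertion, recording in Q the position of each new cell.

Insert 3: appended to row 1. P = [[3]], Q = [[1]].
Insert 1: 1 bumps 3 from row 1; 3 starts row 2. P = [[1], [3]], Q = [[1], [2]].
Insert 5: appended to row 1. P = [[1, 5], [3]], Q = [[1, 3], [2]].
Insert 4: 4 bumps 5 from row 1; 5 appends to row 2. P = [[1, 4], [3, 5]], Q = [[1, 3], [2, 4]].
Insert 2: 2 bumps 4 from row 1; 4 bumps 5 from row 2; 5 starts row 3. P = [[1, 2], [3, 4], [5]], Q = [[1, 3], [2, 4], [5]].

So P = [[1, 2], [3, 4], [5]], Q = [[1, 3], [2, 4], [5]].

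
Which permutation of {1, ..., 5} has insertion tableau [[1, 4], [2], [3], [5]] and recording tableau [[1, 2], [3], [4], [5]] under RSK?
Reverse the RSK construction: for i from n down to 1, find the cell of Q containing i, remove the entry at that cell from P, and reverse-bump it up through P; the value ejected from row 1 is w(i).

Step i=5: Q has 5 at row 4, column 1; remove 5 from row 4 of P and reverse-bump: 5 enters row 3 and ejects 3; 3 enters row 2 and ejects 2; 2 enters row 1 and ejects 1. So w(5) = 1. P is now [[2, 4], [3], [5]].
Step i=4: Q has 4 at row 3, column 1; remove 5 from row 3 of P and reverse-bump: 5 enters row 2 and ejects 3; 3 enters row 1 and ejects 2. So w(4) = 2. P is now [[3, 4], [5]].
Step i=3: Q has 3 at row 2, column 1; remove 5 from row 2 of P and reverse-bump: 5 enters row 1 and ejects 4. So w(3) = 4. P is now [[3, 5]].
Step i=2: Q has 2 at row 1, column 2; remove that cell from P, ejecting 5. So w(2) = 5. P is now [[3]].
Step i=1: Q has 1 at row 1, column 1; remove that cell from P, ejecting 3. So w(1) = 3. P is now [].

So w = 3 5 4 2 1.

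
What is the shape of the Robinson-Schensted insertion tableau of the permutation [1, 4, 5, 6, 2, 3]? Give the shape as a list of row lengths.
RSK row insertion gives P = [[1, 2, 3, 6], [4, 5]], which has shape [4, 2].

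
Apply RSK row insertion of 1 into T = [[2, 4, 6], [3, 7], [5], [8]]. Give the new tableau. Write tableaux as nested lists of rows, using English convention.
In row 1, 1 replaces 2 (the leftmost entry greater than 1); 2 is bumped to row 2. In row 2, 2 replaces 3 (the leftmost entry greater than 2); 3 is bumped to row 3. In row 3, 3 replaces 5 (the leftmost entry greater than 3); 5 is bumped to row 4. In row 4, 5 replaces 8 (the leftmost entry greater than 5); 8 is bumped to row 5. 8 starts a new row 5. The new tableau is [[1, 4, 6], [2, 7], [3], [5], [8]].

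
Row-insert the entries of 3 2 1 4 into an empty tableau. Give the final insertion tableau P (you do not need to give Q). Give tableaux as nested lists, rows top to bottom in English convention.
Insert 3: appended to row 1. P = [[3]].
Insert 2: 2 bumps 3 from row 1; 3 starts row 2. P = [[2], [3]].
Insert 1: 1 bumps 2 from row 1; 2 bumps 3 from row 2; 3 starts row 3. P = [[1], [2], [3]].
Insert 4: appended to row 1. P = [[1, 4], [2], [3]].

So P = [[1, 4], [2], [3]].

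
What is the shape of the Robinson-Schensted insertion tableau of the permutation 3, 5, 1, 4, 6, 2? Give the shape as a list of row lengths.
[3, 2, 1]

Row-insert each entry into an empty tableau.

After inserting 3: P = [[3]].
After inserting 5: P = [[3, 5]].
After inserting 1: P = [[1, 5], [3]].
After inserting 4: P = [[1, 4], [3, 5]].
After inserting 6: P = [[1, 4, 6], [3, 5]].
After inserting 2: P = [[1, 2, 6], [3, 4], [5]].

The final insertion tableau P = [[1, 2, 6], [3, 4], [5]] has shape [3, 2, 1].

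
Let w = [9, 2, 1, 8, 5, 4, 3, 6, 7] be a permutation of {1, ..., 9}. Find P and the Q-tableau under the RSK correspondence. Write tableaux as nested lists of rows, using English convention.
Insert each entry of the permutation into P by Schensted row insertion, recording in Q the position of each new cell.

Insert 9: appended to row 1. P = [[9]], Q = [[1]].
Insert 2: 2 bumps 9 from row 1; 9 starts row 2. P = [[2], [9]], Q = [[1], [2]].
Insert 1: 1 bumps 2 from row 1; 2 bumps 9 from row 2; 9 starts row 3. P = [[1], [2], [9]], Q = [[1], [2], [3]].
Insert 8: appended to row 1. P = [[1, 8], [2], [9]], Q = [[1, 4], [2], [3]].
Insert 5: 5 bumps 8 from row 1; 8 appends to row 2. P = [[1, 5], [2, 8], [9]], Q = [[1, 4], [2, 5], [3]].
Insert 4: 4 bumps 5 from row 1; 5 bumps 8 from row 2; 8 bumps 9 from row 3; 9 starts row 4. P = [[1, 4], [2, 5], [8], [9]], Q = [[1, 4], [2, 5], [3], [6]].
Insert 3: 3 bumps 4 from row 1; 4 bumps 5 from row 2; 5 bumps 8 from row 3; 8 bumps 9 from row 4; 9 starts row 5. P = [[1, 3], [2, 4], [5], [8], [9]], Q = [[1, 4], [2, 5], [3], [6], [7]].
Insert 6: appended to row 1. P = [[1, 3, 6], [2, 4], [5], [8], [9]], Q = [[1, 4, 8], [2, 5], [3], [6], [7]].
Insert 7: appended to row 1. P = [[1, 3, 6, 7], [2, 4], [5], [8], [9]], Q = [[1, 4, 8, 9], [2, 5], [3], [6], [7]].

So P = [[1, 3, 6, 7], [2, 4], [5], [8], [9]], Q = [[1, 4, 8, 9], [2, 5], [3], [6], [7]].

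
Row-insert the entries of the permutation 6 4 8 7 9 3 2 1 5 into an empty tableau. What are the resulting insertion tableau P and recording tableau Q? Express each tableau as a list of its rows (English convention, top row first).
Insert each entry of the permutation into P by Schensted row insertion, recording in Q the position of each new cell.

Insert 6: appended to row 1. P = [[6]], Q = [[1]].
Insert 4: 4 bumps 6 from row 1; 6 starts row 2. P = [[4], [6]], Q = [[1], [2]].
Insert 8: appended to row 1. P = [[4, 8], [6]], Q = [[1, 3], [2]].
Insert 7: 7 bumps 8 from row 1; 8 appends to row 2. P = [[4, 7], [6, 8]], Q = [[1, 3], [2, 4]].
Insert 9: appended to row 1. P = [[4, 7, 9], [6, 8]], Q = [[1, 3, 5], [2, 4]].
Insert 3: 3 bumps 4 from row 1; 4 bumps 6 from row 2; 6 starts row 3. P = [[3, 7, 9], [4, 8], [6]], Q = [[1, 3, 5], [2, 4], [6]].
Insert 2: 2 bumps 3 from row 1; 3 bumps 4 from row 2; 4 bumps 6 from row 3; 6 starts row 4. P = [[2, 7, 9], [3, 8], [4], [6]], Q = [[1, 3, 5], [2, 4], [6], [7]].
Insert 1: 1 bumps 2 from row 1; 2 bumps 3 from row 2; 3 bumps 4 from row 3; 4 bumps 6 from row 4; 6 starts row 5. P = [[1, 7, 9], [2, 8], [3], [4], [6]], Q = [[1, 3, 5], [2, 4], [6], [7], [8]].
Insert 5: 5 bumps 7 from row 1; 7 bumps 8 from row 2; 8 appends to row 3. P = [[1, 5, 9], [2, 7], [3, 8], [4], [6]], Q = [[1, 3, 5], [2, 4], [6, 9], [7], [8]].

So P = [[1, 5, 9], [2, 7], [3, 8], [4], [6]], Q = [[1, 3, 5], [2, 4], [6, 9], [7], [8]].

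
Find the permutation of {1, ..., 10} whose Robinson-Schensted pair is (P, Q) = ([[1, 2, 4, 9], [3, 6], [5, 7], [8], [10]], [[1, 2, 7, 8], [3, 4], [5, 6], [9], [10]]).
Reverse the RSK construction: for i from n down to 1, find the cell of Q containing i, remove the entry at that cell from P, and reverse-bump it up through P; the value ejected from row 1 is w(i).

Step i=10: Q has 10 at row 5, column 1; remove 10 from row 5 of P and reverse-bump: 10 enters row 4 and ejects 8; 8 enters row 3 and ejects 7; 7 enters row 2 and ejects 6; 6 enters row 1 and ejects 4. So w(10) = 4. P is now [[1, 2, 6, 9], [3, 7], [5, 8], [10]].
Step i=9: Q has 9 at row 4, column 1; remove 10 from row 4 of P and reverse-bump: 10 enters row 3 and ejects 8; 8 enters row 2 and ejects 7; 7 enters row 1 and ejects 6. So w(9) = 6. P is now [[1, 2, 7, 9], [3, 8], [5, 10]].
Step i=8: Q has 8 at row 1, column 4; remove that cell from P, ejecting 9. So w(8) = 9. P is now [[1, 2, 7], [3, 8], [5, 10]].
Step i=7: Q has 7 at row 1, column 3; remove that cell from P, ejecting 7. So w(7) = 7. P is now [[1, 2], [3, 8], [5, 10]].
Step i=6: Q has 6 at row 3, column 2; remove 10 from row 3 of P and reverse-bump: 10 enters row 2 and ejects 8; 8 enters row 1 and ejects 2. So w(6) = 2. P is now [[1, 8], [3, 10], [5]].
Step i=5: Q has 5 at row 3, column 1; remove 5 from row 3 of P and reverse-bump: 5 enters row 2 and ejects 3; 3 enters row 1 and ejects 1. So w(5) = 1. P is now [[3, 8], [5, 10]].
Step i=4: Q has 4 at row 2, column 2; remove 10 from row 2 of P and reverse-bump: 10 enters row 1 and ejects 8. So w(4) = 8. P is now [[3, 10], [5]].
Step i=3: Q has 3 at row 2, column 1; remove 5 from row 2 of P and reverse-bump: 5 enters row 1 and ejects 3. So w(3) = 3. P is now [[5, 10]].
Step i=2: Q has 2 at row 1, column 2; remove that cell from P, ejecting 10. So w(2) = 10. P is now [[5]].
Step i=1: Q has 1 at row 1, column 1; remove that cell from P, ejecting 5. So w(1) = 5. P is now [].

So w = 5 10 3 8 1 2 7 9 6 4.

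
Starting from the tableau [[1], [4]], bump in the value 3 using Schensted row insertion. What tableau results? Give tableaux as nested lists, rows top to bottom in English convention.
3 is larger than every entry of row 1, so it is appended to row 1. The new tableau is [[1, 3], [4]].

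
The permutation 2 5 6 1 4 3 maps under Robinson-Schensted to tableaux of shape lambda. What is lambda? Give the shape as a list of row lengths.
Row-insert each entry into an empty tableau.

After inserting 2: P = [[2]].
After inserting 5: P = [[2, 5]].
After inserting 6: P = [[2, 5, 6]].
After inserting 1: P = [[1, 5, 6], [2]].
After inserting 4: P = [[1, 4, 6], [2, 5]].
After inserting 3: P = [[1, 3, 6], [2, 4], [5]].

The final insertion tableau P = [[1, 3, 6], [2, 4], [5]] has shape [3, 2, 1].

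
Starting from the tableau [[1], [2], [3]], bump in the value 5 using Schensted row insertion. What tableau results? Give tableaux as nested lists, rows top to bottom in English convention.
[[1, 5], [2], [3]]

5 is larger than every entry of row 1, so it is appended to row 1. The new tableau is [[1, 5], [2], [3]].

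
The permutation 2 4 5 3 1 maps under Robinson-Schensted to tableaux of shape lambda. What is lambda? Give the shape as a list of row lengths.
Row-insert each entry into an empty tableau.

After inserting 2: P = [[2]].
After inserting 4: P = [[2, 4]].
After inserting 5: P = [[2, 4, 5]].
After inserting 3: P = [[2, 3, 5], [4]].
After inserting 1: P = [[1, 3, 5], [2], [4]].

The final insertion tableau P = [[1, 3, 5], [2], [4]] has shape [3, 1, 1].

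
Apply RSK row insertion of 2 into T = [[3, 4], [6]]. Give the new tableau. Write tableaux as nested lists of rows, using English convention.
[[2, 4], [3], [6]]

In row 1, 2 replaces 3 (the leftmost entry greater than 2); 3 is bumped to row 2. In row 2, 3 replaces 6 (the leftmost entry greater than 3); 6 is bumped to row 3. 6 starts a new row 3. The new tableau is [[2, 4], [3], [6]].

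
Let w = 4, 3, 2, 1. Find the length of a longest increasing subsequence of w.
1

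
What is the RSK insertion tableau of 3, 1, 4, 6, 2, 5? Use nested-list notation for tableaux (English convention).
P = [[1, 2, 5], [3, 4, 6]]

Insert 3: appended to row 1. P = [[3]].
Insert 1: 1 bumps 3 from row 1; 3 starts row 2. P = [[1], [3]].
Insert 4: appended to row 1. P = [[1, 4], [3]].
Insert 6: appended to row 1. P = [[1, 4, 6], [3]].
Insert 2: 2 bumps 4 from row 1; 4 appends to row 2. P = [[1, 2, 6], [3, 4]].
Insert 5: 5 bumps 6 from row 1; 6 appends to row 2. P = [[1, 2, 5], [3, 4, 6]].

So P = [[1, 2, 5], [3, 4, 6]].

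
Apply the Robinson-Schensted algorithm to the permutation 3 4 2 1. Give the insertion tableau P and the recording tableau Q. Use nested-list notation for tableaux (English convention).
Insert each entry of the permutation into P by Schensted row insertion, recording in Q the position of each new cell.

After inserting 3: P = [[3]].
After inserting 4: P = [[3, 4]].
After inserting 2: P = [[2, 4], [3]].
After inserting 1: P = [[1, 4], [2], [3]].

So P = [[1, 4], [2], [3]], Q = [[1, 2], [3], [4]].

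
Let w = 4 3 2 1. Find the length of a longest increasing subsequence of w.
1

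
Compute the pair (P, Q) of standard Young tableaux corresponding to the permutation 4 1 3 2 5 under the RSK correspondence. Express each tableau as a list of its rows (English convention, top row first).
Insert each entry of the permutation into P by Schensted row insertion, recording in Q the position of each new cell.

Insert 4: appended to row 1. P = [[4]].
Insert 1: 1 bumps 4 from row 1; 4 starts row 2. P = [[1], [4]].
Insert 3: appended to row 1. P = [[1, 3], [4]].
Insert 2: 2 bumps 3 from row 1; 3 bumps 4 from row 2; 4 starts row 3. P = [[1, 2], [3], [4]].
Insert 5: appended to row 1. P = [[1, 2, 5], [3], [4]].

So P = [[1, 2, 5], [3], [4]], Q = [[1, 3, 5], [2], [4]].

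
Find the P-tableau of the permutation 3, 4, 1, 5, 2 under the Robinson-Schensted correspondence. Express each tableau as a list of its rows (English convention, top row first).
P = [[1, 2, 5], [3, 4]]

Insert 3: appended to row 1. P = [[3]].
Insert 4: appended to row 1. P = [[3, 4]].
Insert 1: 1 bumps 3 from row 1; 3 starts row 2. P = [[1, 4], [3]].
Insert 5: appended to row 1. P = [[1, 4, 5], [3]].
Insert 2: 2 bumps 4 from row 1; 4 appends to row 2. P = [[1, 2, 5], [3, 4]].

So P = [[1, 2, 5], [3, 4]].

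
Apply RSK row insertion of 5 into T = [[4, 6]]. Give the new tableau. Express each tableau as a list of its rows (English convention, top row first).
[[4, 5], [6]]

In row 1, 5 replaces 6 (the leftmost entry greater than 5); 6 is bumped to row 2. 6 starts a new row 2. The new tableau is [[4, 5], [6]].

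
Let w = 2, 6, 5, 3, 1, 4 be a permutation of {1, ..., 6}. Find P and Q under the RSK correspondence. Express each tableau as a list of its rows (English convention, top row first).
P = [[1, 3, 4], [2], [5], [6]], Q = [[1, 2, 6], [3], [4], [5]]

Insert each entry of the permutation into P by Schensted row insertion, recording in Q the position of each new cell.

Insert 2: appended to row 1. P = [[2]], Q = [[1]].
Insert 6: appended to row 1. P = [[2, 6]], Q = [[1, 2]].
Insert 5: 5 bumps 6 from row 1; 6 starts row 2. P = [[2, 5], [6]], Q = [[1, 2], [3]].
Insert 3: 3 bumps 5 from row 1; 5 bumps 6 from row 2; 6 starts row 3. P = [[2, 3], [5], [6]], Q = [[1, 2], [3], [4]].
Insert 1: 1 bumps 2 from row 1; 2 bumps 5 from row 2; 5 bumps 6 from row 3; 6 starts row 4. P = [[1, 3], [2], [5], [6]], Q = [[1, 2], [3], [4], [5]].
Insert 4: appended to row 1. P = [[1, 3, 4], [2], [5], [6]], Q = [[1, 2, 6], [3], [4], [5]].

So P = [[1, 3, 4], [2], [5], [6]], Q = [[1, 2, 6], [3], [4], [5]].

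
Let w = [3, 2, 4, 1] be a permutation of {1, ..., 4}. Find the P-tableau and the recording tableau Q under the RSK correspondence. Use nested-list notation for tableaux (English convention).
P = [[1, 4], [2], [3]], Q = [[1, 3], [2], [4]]

Insert each entry of the permutation into P by Schensted row insertion, recording in Q the position of each new cell.

Insert 3: appended to row 1. P = [[3]].
Insert 2: 2 bumps 3 from row 1; 3 starts row 2. P = [[2], [3]].
Insert 4: appended to row 1. P = [[2, 4], [3]].
Insert 1: 1 bumps 2 from row 1; 2 bumps 3 from row 2; 3 starts row 3. P = [[1, 4], [2], [3]].

So P = [[1, 4], [2], [3]], Q = [[1, 3], [2], [4]].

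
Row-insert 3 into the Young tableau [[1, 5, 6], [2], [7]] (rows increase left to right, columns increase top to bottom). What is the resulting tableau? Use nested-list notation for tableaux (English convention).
[[1, 3, 6], [2, 5], [7]]

In row 1, 3 replaces 5 (the leftmost entry greater than 3); 5 is bumped to row 2. 5 is appended to row 2. The new tableau is [[1, 3, 6], [2, 5], [7]].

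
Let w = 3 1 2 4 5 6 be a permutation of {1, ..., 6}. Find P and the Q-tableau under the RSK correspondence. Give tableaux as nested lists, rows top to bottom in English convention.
Insert each entry of the permutation into P by Schensted row insertion, recording in Q the position of each new cell.

Insert 3: appended to row 1. P = [[3]], Q = [[1]].
Insert 1: 1 bumps 3 from row 1; 3 starts row 2. P = [[1], [3]], Q = [[1], [2]].
Insert 2: appended to row 1. P = [[1, 2], [3]], Q = [[1, 3], [2]].
Insert 4: appended to row 1. P = [[1, 2, 4], [3]], Q = [[1, 3, 4], [2]].
Insert 5: appended to row 1. P = [[1, 2, 4, 5], [3]], Q = [[1, 3, 4, 5], [2]].
Insert 6: appended to row 1. P = [[1, 2, 4, 5, 6], [3]], Q = [[1, 3, 4, 5, 6], [2]].

So P = [[1, 2, 4, 5, 6], [3]], Q = [[1, 3, 4, 5, 6], [2]].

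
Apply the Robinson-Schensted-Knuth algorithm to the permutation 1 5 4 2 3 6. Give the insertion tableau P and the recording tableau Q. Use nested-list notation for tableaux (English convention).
P = [[1, 2, 3, 6], [4], [5]], Q = [[1, 2, 5, 6], [3], [4]]

Insert each entry of the permutation into P by Schensted row insertion, recording in Q the position of each new cell.

Insert 1: appended to row 1. P = [[1]].
Insert 5: appended to row 1. P = [[1, 5]].
Insert 4: 4 bumps 5 from row 1; 5 starts row 2. P = [[1, 4], [5]].
Insert 2: 2 bumps 4 from row 1; 4 bumps 5 from row 2; 5 starts row 3. P = [[1, 2], [4], [5]].
Insert 3: appended to row 1. P = [[1, 2, 3], [4], [5]].
Insert 6: appended to row 1. P = [[1, 2, 3, 6], [4], [5]].

So P = [[1, 2, 3, 6], [4], [5]], Q = [[1, 2, 5, 6], [3], [4]].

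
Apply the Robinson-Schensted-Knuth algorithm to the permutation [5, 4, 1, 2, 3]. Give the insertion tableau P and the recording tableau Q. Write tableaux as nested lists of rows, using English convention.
P = [[1, 2, 3], [4], [5]], Q = [[1, 4, 5], [2], [3]]

Insert each entry of the permutation into P by Schensted row insertion, recording in Q the position of each new cell.

Insert 5: appended to row 1. P = [[5]].
Insert 4: 4 bumps 5 from row 1; 5 starts row 2. P = [[4], [5]].
Insert 1: 1 bumps 4 from row 1; 4 bumps 5 from row 2; 5 starts row 3. P = [[1], [4], [5]].
Insert 2: appended to row 1. P = [[1, 2], [4], [5]].
Insert 3: appended to row 1. P = [[1, 2, 3], [4], [5]].

So P = [[1, 2, 3], [4], [5]], Q = [[1, 4, 5], [2], [3]].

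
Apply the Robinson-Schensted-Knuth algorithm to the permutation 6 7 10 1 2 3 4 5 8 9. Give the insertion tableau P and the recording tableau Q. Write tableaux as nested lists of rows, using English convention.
Insert each entry of the permutation into P by Schensted row insertion, recording in Q the position of each new cell.

Insert 6: appended to row 1. P = [[6]].
Insert 7: appended to row 1. P = [[6, 7]].
Insert 10: appended to row 1. P = [[6, 7, 10]].
Insert 1: 1 bumps 6 from row 1; 6 starts row 2. P = [[1, 7, 10], [6]].
Insert 2: 2 bumps 7 from row 1; 7 appends to row 2. P = [[1, 2, 10], [6, 7]].
Insert 3: 3 bumps 10 from row 1; 10 appends to row 2. P = [[1, 2, 3], [6, 7, 10]].
Insert 4: appended to row 1. P = [[1, 2, 3, 4], [6, 7, 10]].
Insert 5: appended to row 1. P = [[1, 2, 3, 4, 5], [6, 7, 10]].
Insert 8: appended to row 1. P = [[1, 2, 3, 4, 5, 8], [6, 7, 10]].
Insert 9: appended to row 1. P = [[1, 2, 3, 4, 5, 8, 9], [6, 7, 10]].

So P = [[1, 2, 3, 4, 5, 8, 9], [6, 7, 10]], Q = [[1, 2, 3, 7, 8, 9, 10], [4, 5, 6]].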